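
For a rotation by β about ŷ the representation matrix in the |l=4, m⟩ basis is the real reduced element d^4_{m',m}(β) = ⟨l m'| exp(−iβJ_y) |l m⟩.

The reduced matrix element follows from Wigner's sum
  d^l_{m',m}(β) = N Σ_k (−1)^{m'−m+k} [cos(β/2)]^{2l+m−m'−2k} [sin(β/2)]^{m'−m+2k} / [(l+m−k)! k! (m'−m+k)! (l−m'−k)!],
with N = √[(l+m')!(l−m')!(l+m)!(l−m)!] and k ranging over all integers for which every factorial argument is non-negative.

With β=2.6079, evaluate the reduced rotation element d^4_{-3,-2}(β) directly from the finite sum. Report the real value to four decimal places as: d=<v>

d=-0.0125

d^4_{-3,-2}(β=2.6079) via Wigner's sum:
With c≡cos(β/2)=0.263691 and s≡sin(β/2)=0.964607, N=[1·5040·2·720]^{1/2}=2693.993318
The bounds max(0,m−m')=1 and min(l+m,l−m')=2 give 2 terms
  k=1: (−1)^0·2693.9933/(720)·0.2637^7·0.9646^1 = +0.000320
  k=2: (−1)^1·2693.9933/(240)·0.2637^5·0.9646^3 = -0.012844
d^4_{-3,-2}(2.6079) = +0.000320 -0.012844 = -0.012524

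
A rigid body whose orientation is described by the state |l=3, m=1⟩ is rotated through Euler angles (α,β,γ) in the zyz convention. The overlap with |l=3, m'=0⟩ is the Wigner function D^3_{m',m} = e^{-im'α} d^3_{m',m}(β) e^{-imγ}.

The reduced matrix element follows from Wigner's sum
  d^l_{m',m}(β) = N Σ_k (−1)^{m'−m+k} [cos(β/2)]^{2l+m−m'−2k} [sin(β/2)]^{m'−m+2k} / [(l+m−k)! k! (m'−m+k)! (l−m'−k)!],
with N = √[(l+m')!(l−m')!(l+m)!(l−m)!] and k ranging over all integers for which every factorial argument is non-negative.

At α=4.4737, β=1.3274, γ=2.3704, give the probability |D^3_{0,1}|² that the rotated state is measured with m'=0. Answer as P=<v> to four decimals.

First d^3_{0,1}(β=1.3274), then the phase factors e^{-i(0)α} and e^{-i(1)γ}:
c=cos(1.3274/2)=0.787718, s=sin(1.3274/2)=0.616036; N=√[6·6·24·2]=41.569219
The bounds max(0,m−m')=1 and min(l+m,l−m')=3 give 3 terms
  k=1: (−1)^0·41.5692/(12)·0.7877^5·0.6160^1 = +0.647219
  k=2: (−1)^1·41.5692/(4)·0.7877^3·0.6160^3 = -1.187523
  k=3: (−1)^2·41.5692/(12)·0.7877^1·0.6160^5 = +0.242098
d^3_{0,1}(1.3274) = +0.647219 -1.187523 +0.242098 = -0.298207
|D^3_{0,1}|² = |d^3_{0,1}(β)|² = (-0.298207)² = 0.088927 (the z-rotation phases have unit modulus)

P=0.0889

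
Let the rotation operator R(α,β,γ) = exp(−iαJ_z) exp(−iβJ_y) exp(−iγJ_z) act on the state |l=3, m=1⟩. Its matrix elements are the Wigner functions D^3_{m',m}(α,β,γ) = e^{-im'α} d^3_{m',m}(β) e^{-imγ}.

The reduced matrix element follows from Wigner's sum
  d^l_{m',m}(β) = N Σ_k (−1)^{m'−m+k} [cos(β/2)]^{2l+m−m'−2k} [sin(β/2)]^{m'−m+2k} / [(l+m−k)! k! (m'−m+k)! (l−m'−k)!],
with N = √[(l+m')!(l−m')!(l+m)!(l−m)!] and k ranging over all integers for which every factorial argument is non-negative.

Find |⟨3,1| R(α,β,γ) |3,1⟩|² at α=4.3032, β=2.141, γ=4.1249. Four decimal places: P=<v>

P=0.2544

First d^3_{1,1}(β=2.141), then the phase factors e^{-i(1)α} and e^{-i(1)γ}:
With c≡cos(β/2)=0.479686 and s≡sin(β/2)=0.877440, N=[24·2·24·2]^{1/2}=48.000000
k∈{0,1,2} keeps every argument non-negative
  k=0: (−1)^0·48.0000/(48)·0.4797^6·0.8774^0 = +0.012183
  k=1: (−1)^1·48.0000/(6)·0.4797^4·0.8774^2 = -0.326101
  k=2: (−1)^2·48.0000/(8)·0.4797^2·0.8774^4 = +0.818343
d^3_{1,1}(2.141) = +0.012183 -0.326101 +0.818343 = +0.504424
|D^3_{1,1}|² = |d^3_{1,1}(β)|² = (+0.504424)² = 0.254444 (the z-rotation phases have unit modulus)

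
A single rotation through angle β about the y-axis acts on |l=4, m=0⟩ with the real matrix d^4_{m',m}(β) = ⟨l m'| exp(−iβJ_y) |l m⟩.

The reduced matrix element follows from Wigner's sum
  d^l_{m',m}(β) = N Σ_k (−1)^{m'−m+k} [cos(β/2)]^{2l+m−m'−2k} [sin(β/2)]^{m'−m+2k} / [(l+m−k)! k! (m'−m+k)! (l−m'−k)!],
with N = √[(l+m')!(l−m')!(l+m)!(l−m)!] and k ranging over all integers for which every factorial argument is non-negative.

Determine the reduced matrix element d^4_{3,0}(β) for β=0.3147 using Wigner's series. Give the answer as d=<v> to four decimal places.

d=-0.0417

d^4_{3,0}(β=0.3147) via Wigner's sum:
With c≡cos(β/2)=0.987646 and s≡sin(β/2)=0.156701, N=[5040·1·24·24]^{1/2}=1703.830978
The bounds max(0,m−m')=0 and min(l+m,l−m')=1 give 2 terms
  k=0: (−1)^3·1703.8310/(144)·0.9876^5·0.1567^3 = -0.042785
  k=1: (−1)^4·1703.8310/(144)·0.9876^3·0.1567^5 = +0.001077
d^4_{3,0}(0.3147) = -0.042785 +0.001077 = -0.041708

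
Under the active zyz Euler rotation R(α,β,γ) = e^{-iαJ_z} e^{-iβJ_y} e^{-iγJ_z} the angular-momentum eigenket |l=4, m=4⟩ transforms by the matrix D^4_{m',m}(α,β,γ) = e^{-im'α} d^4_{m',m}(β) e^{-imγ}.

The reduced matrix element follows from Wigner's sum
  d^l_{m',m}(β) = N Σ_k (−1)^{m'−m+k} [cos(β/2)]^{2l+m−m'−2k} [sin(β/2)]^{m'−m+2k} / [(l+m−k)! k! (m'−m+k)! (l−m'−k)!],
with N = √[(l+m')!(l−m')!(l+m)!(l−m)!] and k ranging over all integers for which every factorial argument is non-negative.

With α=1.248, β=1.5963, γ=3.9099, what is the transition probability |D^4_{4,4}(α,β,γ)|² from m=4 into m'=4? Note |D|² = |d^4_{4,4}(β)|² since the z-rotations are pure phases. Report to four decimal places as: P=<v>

P=0.0032

First d^4_{4,4}(β=1.5963), then the phase factors e^{-i(4)α} and e^{-i(4)γ}:
Half-angle: c=0.698033, s=0.716066. N=√(40320·1·40320·1)=40320.000000
Admissible k: 0..0 (factorial args all ≥0)
  k=0: (−1)^0·40320.0000/(40320)·0.6980^8·0.7161^0 = +0.056365
d^4_{4,4}(1.5963) = +0.056365
|D^4_{4,4}|² = |d^4_{4,4}(β)|² = (+0.056365)² = 0.003177 (the z-rotation phases have unit modulus)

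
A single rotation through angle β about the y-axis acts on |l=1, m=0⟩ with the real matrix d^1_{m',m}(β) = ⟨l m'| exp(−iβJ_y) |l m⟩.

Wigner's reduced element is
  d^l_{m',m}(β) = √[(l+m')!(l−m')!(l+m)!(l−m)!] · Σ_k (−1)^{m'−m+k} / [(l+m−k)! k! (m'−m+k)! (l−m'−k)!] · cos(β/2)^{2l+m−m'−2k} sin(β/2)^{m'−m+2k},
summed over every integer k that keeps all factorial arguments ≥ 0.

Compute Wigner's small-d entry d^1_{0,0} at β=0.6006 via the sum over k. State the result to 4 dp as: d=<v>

d^1_{0,0}(β=0.6006) via Wigner's sum:
With c≡cos(β/2)=0.955248 and s≡sin(β/2)=0.295807, N=[1·1·1·1]^{1/2}=1.000000
Admissible k: 0..1 (factorial args all ≥0)
  k=0: (−1)^0·1.0000/(1)·0.9552^2·0.2958^0 = +0.912498
  k=1: (−1)^1·1.0000/(1)·0.9552^0·0.2958^2 = -0.087502
d^1_{0,0}(0.6006) = +0.912498 -0.087502 = +0.824997

d=0.8250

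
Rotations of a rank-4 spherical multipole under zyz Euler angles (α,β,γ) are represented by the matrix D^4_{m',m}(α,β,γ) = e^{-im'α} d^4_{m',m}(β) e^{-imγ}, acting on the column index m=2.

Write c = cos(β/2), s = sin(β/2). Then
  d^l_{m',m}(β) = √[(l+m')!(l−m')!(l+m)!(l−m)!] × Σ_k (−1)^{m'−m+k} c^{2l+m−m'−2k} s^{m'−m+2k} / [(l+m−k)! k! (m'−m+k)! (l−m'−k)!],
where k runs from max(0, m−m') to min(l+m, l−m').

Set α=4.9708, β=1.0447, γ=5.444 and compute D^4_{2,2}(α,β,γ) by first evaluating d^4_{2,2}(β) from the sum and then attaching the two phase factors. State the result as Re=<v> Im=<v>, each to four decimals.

Re=0.1683 Im=0.3881

Split into d^4_{2,2}(β=1.0447) × two z-phases.
Half-angle: c=0.866649, s=0.498918. N=√(720·2·720·2)=1440.000000
Admissible k: 0..2 (factorial args all ≥0)
  k=0: (−1)^0·1440.0000/(1440)·0.8666^8·0.4989^0 = +0.318234
  k=1: (−1)^1·1440.0000/(120)·0.8666^6·0.4989^2 = -1.265609
  k=2: (−1)^2·1440.0000/(96)·0.8666^4·0.4989^4 = +0.524302
d^4_{2,2}(1.0447) = +0.318234 -1.265609 +0.524302 = -0.423073
Phases: e^{-i·(2)·4.9708}=-0.869394+0.494120i, e^{-i·(2)·5.444}=-0.107367+0.994219i ⇒ D=+0.168349+0.388136i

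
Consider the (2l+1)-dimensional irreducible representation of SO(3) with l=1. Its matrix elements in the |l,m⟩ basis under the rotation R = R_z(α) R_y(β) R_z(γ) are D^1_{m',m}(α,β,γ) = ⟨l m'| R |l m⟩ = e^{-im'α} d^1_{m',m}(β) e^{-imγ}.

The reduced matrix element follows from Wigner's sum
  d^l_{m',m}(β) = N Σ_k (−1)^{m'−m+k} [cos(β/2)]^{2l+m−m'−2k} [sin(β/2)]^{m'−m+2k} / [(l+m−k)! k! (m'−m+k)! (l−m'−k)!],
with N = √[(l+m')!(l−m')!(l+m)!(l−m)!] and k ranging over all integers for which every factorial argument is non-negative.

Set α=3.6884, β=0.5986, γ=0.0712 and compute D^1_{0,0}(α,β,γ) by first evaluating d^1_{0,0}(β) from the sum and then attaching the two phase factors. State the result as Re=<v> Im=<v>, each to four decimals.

Re=0.8261 Im=0.0000

D^1_{0,0}(3.6884,0.5986,0.0712) = e^{-i·0·3.6884}·d^1_{0,0}(0.5986)·e^{-i·0·0.0712}. Compute d first:
With c≡cos(β/2)=0.955543 and s≡sin(β/2)=0.294851, N=[1·1·1·1]^{1/2}=1.000000
k: max(0,(0)−(0))=0 … min(1+(0),1−(0))=1
  k=0: (−1)^0·1.0000/(1)·0.9555^2·0.2949^0 = +0.913063
  k=1: (−1)^1·1.0000/(1)·0.9555^0·0.2949^2 = -0.086937
d^1_{0,0}(0.5986) = +0.913063 -0.086937 = +0.826125
D = (+1.000000+0.000000i)·(+0.826125)·(+1.000000+0.000000i) = +0.826125+0.000000i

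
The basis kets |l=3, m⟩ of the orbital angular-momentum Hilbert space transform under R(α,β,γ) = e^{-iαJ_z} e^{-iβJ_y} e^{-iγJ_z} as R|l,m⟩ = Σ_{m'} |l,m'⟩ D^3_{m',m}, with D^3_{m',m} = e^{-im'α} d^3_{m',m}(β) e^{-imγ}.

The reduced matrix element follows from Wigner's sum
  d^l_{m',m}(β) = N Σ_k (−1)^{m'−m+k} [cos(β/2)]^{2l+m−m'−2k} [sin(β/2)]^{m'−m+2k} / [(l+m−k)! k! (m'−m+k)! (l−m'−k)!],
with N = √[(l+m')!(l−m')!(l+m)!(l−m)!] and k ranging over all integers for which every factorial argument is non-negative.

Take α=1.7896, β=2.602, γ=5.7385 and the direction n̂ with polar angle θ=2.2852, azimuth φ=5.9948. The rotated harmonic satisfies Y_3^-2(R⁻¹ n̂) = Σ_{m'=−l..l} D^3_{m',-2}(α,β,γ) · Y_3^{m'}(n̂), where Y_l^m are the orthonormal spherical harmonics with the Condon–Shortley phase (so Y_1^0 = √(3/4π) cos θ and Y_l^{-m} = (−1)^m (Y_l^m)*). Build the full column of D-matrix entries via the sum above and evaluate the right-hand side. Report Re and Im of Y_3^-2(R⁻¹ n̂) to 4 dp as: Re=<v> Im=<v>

Re=0.2890 Im=0.1561

Need the full column D^3_{m',-2} for m'=−3..3 at α=1.7896, β=2.602, γ=5.7385.
cos(β/2)=0.266535, sin(β/2)=0.963825
d^3_{-3,-2}: single k=1 term ⇒ +0.003176;  D = -0.001332-0.002883i
d^3_{-2,-2}: k∈[0..1] ⇒ +0.000359 -0.023441 = -0.023083;  D = +0.018351-0.014002i
d^3_{-1,-2}: k∈[0..1] ⇒ -0.004100 +0.107223 = +0.103123;  D = +0.078858+0.066452i
d^3_{0,-2}: k∈[0..1] ⇒ +0.025679 -0.335786 = -0.310107;  D = -0.143593+0.274859i
d^3_{1,-2}: k∈[0..1] ⇒ -0.107223 +0.701045 = +0.593822;  D = -0.573461-0.154164i
d^3_{2,-2}: k∈[0..1] ⇒ +0.306529 -0.801659 = -0.495130;  D = +0.021689-0.494654i
d^3_{3,-2}: single k=0 term ⇒ -0.543027;  D = -0.534735+0.094538i
Y_3^{m'}(θ=2.2852,φ=5.9948) and Σ D·Y over m':
  (-0.0013-0.0029i)·(+0.1167+0.1369i)  (+0.0184-0.0140i)·(-0.3203-0.2084i)  (+0.0789+0.0665i)·(+0.2683+0.0796i)  (-0.1436+0.2749i)·(+0.2087+0.0000i)  (-0.5735-0.1542i)·(-0.2683+0.0796i)  (+0.0217-0.4947i)·(-0.3203+0.2084i)  (-0.5347+0.0945i)·(-0.1167+0.1369i)
Y_3^-2(R⁻¹ n̂) = +0.289049+0.156060i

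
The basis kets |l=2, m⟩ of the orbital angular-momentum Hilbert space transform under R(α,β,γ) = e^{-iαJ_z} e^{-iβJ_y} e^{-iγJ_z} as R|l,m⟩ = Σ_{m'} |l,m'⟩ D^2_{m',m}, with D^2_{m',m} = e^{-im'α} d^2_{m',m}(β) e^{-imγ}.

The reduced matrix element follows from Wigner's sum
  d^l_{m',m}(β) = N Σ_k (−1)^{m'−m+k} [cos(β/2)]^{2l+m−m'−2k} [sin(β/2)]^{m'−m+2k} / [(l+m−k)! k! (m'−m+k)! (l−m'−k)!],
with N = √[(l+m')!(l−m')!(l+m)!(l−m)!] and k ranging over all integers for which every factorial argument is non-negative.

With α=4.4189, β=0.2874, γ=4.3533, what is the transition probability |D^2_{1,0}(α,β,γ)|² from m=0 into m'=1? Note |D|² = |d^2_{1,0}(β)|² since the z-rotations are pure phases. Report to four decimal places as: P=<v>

P=0.1108

First d^2_{1,0}(β=0.2874), then the phase factors e^{-i(1)α} and e^{-i(0)γ}:
c=cos(0.2874/2)=0.989693, s=sin(0.2874/2)=0.143206; N=√[6·1·2·2]=4.898979
k∈{0,1} keeps every argument non-negative
  k=0: (−1)^1·4.8990/(2)·0.9897^3·0.1432^1 = -0.340046
  k=1: (−1)^2·4.8990/(2)·0.9897^1·0.1432^3 = +0.007120
d^2_{1,0}(0.2874) = -0.340046 +0.007120 = -0.332927
|D^2_{1,0}|² = |d^2_{1,0}(β)|² = (-0.332927)² = 0.110840 (the z-rotation phases have unit modulus)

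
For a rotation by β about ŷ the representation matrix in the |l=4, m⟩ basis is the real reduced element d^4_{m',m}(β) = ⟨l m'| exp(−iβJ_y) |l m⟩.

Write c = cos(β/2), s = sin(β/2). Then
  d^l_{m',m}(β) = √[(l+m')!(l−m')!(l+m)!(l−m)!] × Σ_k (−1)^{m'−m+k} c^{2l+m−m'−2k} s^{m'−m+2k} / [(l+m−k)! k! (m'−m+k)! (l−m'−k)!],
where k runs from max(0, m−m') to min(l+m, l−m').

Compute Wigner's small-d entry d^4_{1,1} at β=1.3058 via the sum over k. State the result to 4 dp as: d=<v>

d=0.0775

d^4_{1,1}(β=1.3058) via Wigner's sum:
c=cos(1.3058/2)=0.794325, s=sin(1.3058/2)=0.607493; N=√[120·6·120·6]=720.000000
Admissible k: 0..3 (factorial args all ≥0)
  k=0: (−1)^0·720.0000/(720)·0.7943^8·0.6075^0 = +0.158485
  k=1: (−1)^1·720.0000/(48)·0.7943^6·0.6075^2 = -1.390477
  k=2: (−1)^2·720.0000/(24)·0.7943^4·0.6075^4 = +1.626593
  k=3: (−1)^3·720.0000/(72)·0.7943^2·0.6075^6 = -0.317134
d^4_{1,1}(1.3058) = +0.158485 -1.390477 +1.626593 -0.317134 = +0.077466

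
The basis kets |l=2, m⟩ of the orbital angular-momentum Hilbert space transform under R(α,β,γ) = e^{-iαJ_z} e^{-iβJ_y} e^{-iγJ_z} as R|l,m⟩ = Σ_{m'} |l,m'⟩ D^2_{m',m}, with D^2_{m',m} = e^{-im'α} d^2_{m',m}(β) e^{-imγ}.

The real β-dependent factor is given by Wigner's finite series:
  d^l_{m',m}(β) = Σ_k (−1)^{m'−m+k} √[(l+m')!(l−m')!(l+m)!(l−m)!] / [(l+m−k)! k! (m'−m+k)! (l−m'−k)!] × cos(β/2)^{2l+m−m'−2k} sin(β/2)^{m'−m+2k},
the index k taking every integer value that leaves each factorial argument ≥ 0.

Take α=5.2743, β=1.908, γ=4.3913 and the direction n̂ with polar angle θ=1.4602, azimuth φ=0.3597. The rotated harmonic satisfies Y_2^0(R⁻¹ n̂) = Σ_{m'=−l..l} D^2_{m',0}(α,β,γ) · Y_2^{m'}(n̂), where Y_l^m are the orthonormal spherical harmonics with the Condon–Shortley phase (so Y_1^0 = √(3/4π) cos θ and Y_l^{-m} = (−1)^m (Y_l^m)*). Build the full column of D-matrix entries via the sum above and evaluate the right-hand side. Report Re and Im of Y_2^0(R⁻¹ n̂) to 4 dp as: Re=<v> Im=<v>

Re=-0.2936 Im=0.0000

Need the full column D^2_{m',0} for m'=−2..2 at α=5.2743, β=1.908, γ=4.3913.
cos(β/2)=0.578425, sin(β/2)=0.815736
d^2_{-2,0}: single k=2 term ⇒ +0.545341;  D = -0.235718-0.491766i
d^2_{-1,0}: k∈[1..2] ⇒ +0.386693 -0.769079 = -0.382386;  D = -0.203737+0.323590i
d^2_{0,0}: k∈[0..2] ⇒ +0.111941 -0.890539 +0.442790 = -0.335808;  D = -0.335808+0.000000i
d^2_{1,0}: k∈[0..1] ⇒ -0.386693 +0.769079 = +0.382386;  D = +0.203737+0.323590i
d^2_{2,0}: single k=0 term ⇒ +0.545341;  D = -0.235718+0.491766i
Y_2^{m'}(θ=1.4602,φ=0.3597) and Σ D·Y over m':
  (-0.2357-0.4918i)·(+0.2870-0.2514i)  (-0.2037+0.3236i)·(+0.0793-0.0298i)  (-0.3358+0.0000i)·(-0.3039+0.0000i)  (+0.2037+0.3236i)·(-0.0793-0.0298i)  (-0.2357+0.4918i)·(+0.2870+0.2514i)
Y_2^0(R⁻¹ n̂) = -0.293574+0.000000i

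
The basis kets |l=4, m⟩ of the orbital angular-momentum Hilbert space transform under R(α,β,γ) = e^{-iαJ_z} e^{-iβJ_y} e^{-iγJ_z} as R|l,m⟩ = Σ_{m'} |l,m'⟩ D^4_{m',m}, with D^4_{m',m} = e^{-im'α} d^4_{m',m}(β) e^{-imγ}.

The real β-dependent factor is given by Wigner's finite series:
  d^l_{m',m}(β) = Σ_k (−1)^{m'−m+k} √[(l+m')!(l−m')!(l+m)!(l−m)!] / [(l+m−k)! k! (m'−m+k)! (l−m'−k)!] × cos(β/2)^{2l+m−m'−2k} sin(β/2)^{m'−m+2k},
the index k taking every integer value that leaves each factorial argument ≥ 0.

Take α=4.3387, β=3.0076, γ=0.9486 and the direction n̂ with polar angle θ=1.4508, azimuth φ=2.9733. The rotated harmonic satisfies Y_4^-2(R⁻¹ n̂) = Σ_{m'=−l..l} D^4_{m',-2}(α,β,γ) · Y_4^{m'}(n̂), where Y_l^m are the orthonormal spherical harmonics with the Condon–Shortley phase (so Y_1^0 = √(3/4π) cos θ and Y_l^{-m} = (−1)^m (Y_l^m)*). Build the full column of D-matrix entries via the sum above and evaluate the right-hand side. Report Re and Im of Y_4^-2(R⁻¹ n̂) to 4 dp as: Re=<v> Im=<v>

Need the full column D^4_{m',-2} for m'=−4..4 at α=4.3387, β=3.0076, γ=0.9486.
cos(β/2)=0.066946, sin(β/2)=0.997757
d^4_{-4,-2}: single k=2 term ⇒ +0.000000;  D = +0.000000+0.000000i
d^4_{-3,-2}: k∈[1..2] ⇒ +0.000000 -0.000015 = -0.000015;  D = +0.000010-0.000011i
d^4_{-2,-2}: k∈[0..2] ⇒ +0.000000 -0.000001 +0.000299 = +0.000298;  D = -0.000122-0.000272i
d^4_{-1,-2}: k∈[0..2] ⇒ -0.000000 +0.000028 -0.004196 = -0.004168;  D = -0.004163+0.000197i
d^4_{0,-2}: k∈[0..2] ⇒ +0.000001 -0.000504 +0.041949 = +0.041446;  D = -0.013289+0.039258i
d^4_{1,-2}: k∈[0..2] ⇒ -0.000019 +0.006294 -0.279598 = -0.273323;  D = +0.209033+0.176099i
d^4_{2,-2}: k∈[0..2] ⇒ +0.000299 -0.053062 +0.982193 = +0.929430;  D = +0.816978-0.443155i
d^4_{3,-2}: k∈[0..1] ⇒ -0.003330 +0.246583 = +0.243252;  D = +0.029923+0.241405i
d^4_{4,-2}: single k=0 term ⇒ +0.023398;  D = -0.022669-0.005797i
Y_4^{m'}(θ=1.4508,φ=2.9733) and Σ D·Y over m':
  (+0.0000+0.0000i)·(+0.3361+0.2681i)  (+0.0000-0.0000i)·(-0.1283-0.0709i)  (-0.0001-0.0003i)·(-0.2800-0.0980i)  (-0.0042+0.0002i)·(+0.1607+0.0273i)  (-0.0133+0.0393i)·(+0.2726+0.0000i)  (+0.2090+0.1761i)·(-0.1607+0.0273i)  (+0.8170-0.4432i)·(-0.2800+0.0980i)  (+0.0299+0.2414i)·(+0.1283-0.0709i)  (-0.0227-0.0058i)·(+0.3361-0.2681i)
Y_4^-2(R⁻¹ n̂) = -0.216255+0.225229i

Re=-0.2163 Im=0.2252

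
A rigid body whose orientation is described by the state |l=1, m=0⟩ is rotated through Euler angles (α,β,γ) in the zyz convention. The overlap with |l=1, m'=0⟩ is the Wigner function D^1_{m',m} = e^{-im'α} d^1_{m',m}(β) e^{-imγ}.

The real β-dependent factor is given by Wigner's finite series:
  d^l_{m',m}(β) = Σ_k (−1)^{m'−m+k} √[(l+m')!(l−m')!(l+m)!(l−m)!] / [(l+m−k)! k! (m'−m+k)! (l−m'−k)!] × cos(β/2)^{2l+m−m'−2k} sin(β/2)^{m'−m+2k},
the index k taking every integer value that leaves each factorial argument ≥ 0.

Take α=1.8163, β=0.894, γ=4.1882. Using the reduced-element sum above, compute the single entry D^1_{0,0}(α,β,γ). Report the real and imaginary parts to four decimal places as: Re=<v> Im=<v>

D^1_{0,0}(1.8163,0.894,4.1882) = e^{-i·0·1.8163}·d^1_{0,0}(0.894)·e^{-i·0·4.1882}. Compute d first:
c=cos(0.894/2)=0.901748, s=sin(0.894/2)=0.432262; N=√[1·1·1·1]=1.000000
The bounds max(0,m−m')=0 and min(l+m,l−m')=1 give 2 terms
  k=0: (−1)^0·1.0000/(1)·0.9017^2·0.4323^0 = +0.813149
  k=1: (−1)^1·1.0000/(1)·0.9017^0·0.4323^2 = -0.186851
d^1_{0,0}(0.894) = +0.813149 -0.186851 = +0.626299
Attach z-rotation phases: D = e^{-i(0)(1.8163)}·(+0.626299)·e^{-i(0)(4.1882)} = +0.626299+0.000000i

Re=0.6263 Im=0.0000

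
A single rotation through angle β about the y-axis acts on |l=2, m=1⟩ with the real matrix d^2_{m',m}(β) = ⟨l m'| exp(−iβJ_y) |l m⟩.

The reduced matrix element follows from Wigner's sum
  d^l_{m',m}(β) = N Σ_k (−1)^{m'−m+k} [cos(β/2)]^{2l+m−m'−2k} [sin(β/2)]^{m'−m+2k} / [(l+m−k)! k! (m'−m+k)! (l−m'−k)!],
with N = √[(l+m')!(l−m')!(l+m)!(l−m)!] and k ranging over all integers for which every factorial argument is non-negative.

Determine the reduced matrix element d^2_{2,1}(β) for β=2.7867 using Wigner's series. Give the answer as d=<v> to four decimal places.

d=-0.0108

d^2_{2,1}(β=2.7867) via Wigner's sum:
Half-angle: c=0.176517, s=0.984298. N=√(24·1·6·1)=12.000000
k∈{0} keeps every argument non-negative
  k=0: (−1)^1·12.0000/(6)·0.1765^3·0.9843^1 = -0.010827
d^2_{2,1}(2.7867) = -0.010827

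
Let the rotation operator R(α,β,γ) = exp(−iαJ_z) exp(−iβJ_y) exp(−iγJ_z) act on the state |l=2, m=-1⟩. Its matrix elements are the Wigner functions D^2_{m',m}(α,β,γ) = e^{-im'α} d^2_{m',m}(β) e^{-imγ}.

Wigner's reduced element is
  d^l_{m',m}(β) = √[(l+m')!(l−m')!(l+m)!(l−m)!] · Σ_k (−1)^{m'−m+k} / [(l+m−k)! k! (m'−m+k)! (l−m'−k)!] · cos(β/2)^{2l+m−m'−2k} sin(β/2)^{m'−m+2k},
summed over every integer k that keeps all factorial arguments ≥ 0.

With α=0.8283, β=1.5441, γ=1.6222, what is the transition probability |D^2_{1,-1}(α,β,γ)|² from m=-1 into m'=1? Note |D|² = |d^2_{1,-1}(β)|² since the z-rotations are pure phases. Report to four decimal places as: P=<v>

Split into d^2_{1,-1}(β=1.5441) × two z-phases.
Half-angle: c=0.716482, s=0.697605. N=√(6·1·1·6)=6.000000
k: max(0,(-1)−(1))=0 … min(2+(-1),2−(1))=1
  k=0: (−1)^2·6.0000/(2)·0.7165^2·0.6976^2 = +0.749466
  k=1: (−1)^3·6.0000/(6)·0.7165^0·0.6976^4 = -0.236832
d^2_{1,-1}(1.5441) = +0.749466 -0.236832 = +0.512634
|D^2_{1,-1}|² = |d^2_{1,-1}(β)|² = (+0.512634)² = 0.262794 (the z-rotation phases have unit modulus)

P=0.2628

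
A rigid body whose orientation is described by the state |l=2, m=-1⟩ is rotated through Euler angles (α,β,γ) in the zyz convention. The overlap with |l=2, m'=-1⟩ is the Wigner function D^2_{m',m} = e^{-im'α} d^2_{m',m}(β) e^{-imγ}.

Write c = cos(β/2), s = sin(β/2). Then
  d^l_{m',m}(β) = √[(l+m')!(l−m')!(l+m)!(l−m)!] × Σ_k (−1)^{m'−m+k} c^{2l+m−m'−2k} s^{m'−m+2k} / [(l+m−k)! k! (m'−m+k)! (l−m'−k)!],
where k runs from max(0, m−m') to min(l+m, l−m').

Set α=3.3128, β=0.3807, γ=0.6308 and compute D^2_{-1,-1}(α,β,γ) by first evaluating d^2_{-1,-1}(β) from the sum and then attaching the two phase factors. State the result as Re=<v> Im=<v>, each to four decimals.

Re=-0.5744 Im=-0.5938

D^2_{-1,-1}(3.3128,0.3807,0.6308) = e^{-i·-1·3.3128}·d^2_{-1,-1}(0.3807)·e^{-i·-1·0.6308}. Compute d first:
Half-angle: c=0.981938, s=0.189203. N=√(1·6·1·6)=6.000000
Admissible k: 0..1 (factorial args all ≥0)
  k=0: (−1)^0·6.0000/(6)·0.9819^4·0.1892^0 = +0.929686
  k=1: (−1)^1·6.0000/(2)·0.9819^2·0.1892^2 = -0.103548
d^2_{-1,-1}(0.3807) = +0.929686 -0.103548 = +0.826138
Attach z-rotation phases: D = e^{-i(-1)(3.3128)}·(+0.826138)·e^{-i(-1)(0.6308)} = -0.574385-0.593789i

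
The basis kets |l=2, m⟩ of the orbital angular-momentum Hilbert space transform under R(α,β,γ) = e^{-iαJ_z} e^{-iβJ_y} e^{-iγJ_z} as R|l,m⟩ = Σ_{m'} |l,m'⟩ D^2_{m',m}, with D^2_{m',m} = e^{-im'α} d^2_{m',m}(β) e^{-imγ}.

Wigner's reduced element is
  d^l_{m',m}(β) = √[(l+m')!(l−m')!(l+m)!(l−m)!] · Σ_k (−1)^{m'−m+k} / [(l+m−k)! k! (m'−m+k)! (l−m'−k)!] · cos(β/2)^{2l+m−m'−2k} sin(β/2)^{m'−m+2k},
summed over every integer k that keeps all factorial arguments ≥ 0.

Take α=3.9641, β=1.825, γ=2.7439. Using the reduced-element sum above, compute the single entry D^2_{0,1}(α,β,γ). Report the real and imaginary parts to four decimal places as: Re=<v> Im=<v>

Split into d^2_{0,1}(β=1.825) × two z-phases.
With c≡cos(β/2)=0.611770 and s≡sin(β/2)=0.791036, N=[2·2·6·1]^{1/2}=4.898979
k: max(0,(1)−(0))=1 … min(2+(1),2−(0))=2
  k=1: (−1)^0·4.8990/(2)·0.6118^3·0.7910^1 = +0.443646
  k=2: (−1)^1·4.8990/(2)·0.6118^1·0.7910^3 = -0.741741
d^2_{0,1}(1.825) = +0.443646 -0.741741 = -0.298095
D = (+1.000000+0.000000i)·(-0.298095)·(-0.921957-0.387292i) = +0.274831+0.115450i

Re=0.2748 Im=0.1154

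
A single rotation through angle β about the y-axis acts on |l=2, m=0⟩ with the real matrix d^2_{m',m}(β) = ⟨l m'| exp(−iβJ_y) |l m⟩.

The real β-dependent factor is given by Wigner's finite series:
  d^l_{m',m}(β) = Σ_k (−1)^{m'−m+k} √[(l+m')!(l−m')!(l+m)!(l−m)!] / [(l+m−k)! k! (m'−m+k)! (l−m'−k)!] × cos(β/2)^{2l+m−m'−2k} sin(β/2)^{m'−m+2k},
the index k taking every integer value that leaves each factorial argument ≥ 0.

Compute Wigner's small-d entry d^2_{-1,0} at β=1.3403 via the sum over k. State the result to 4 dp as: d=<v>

d=0.2724

d^2_{-1,0}(β=1.3403) via Wigner's sum:
Half-angle: c=0.783729, s=0.621104. N=√(1·6·2·2)=4.898979
Admissible k: 1..2 (factorial args all ≥0)
  k=1: (−1)^0·4.8990/(2)·0.7837^3·0.6211^1 = +0.732380
  k=2: (−1)^1·4.8990/(2)·0.7837^1·0.6211^3 = -0.459974
d^2_{-1,0}(1.3403) = +0.732380 -0.459974 = +0.272406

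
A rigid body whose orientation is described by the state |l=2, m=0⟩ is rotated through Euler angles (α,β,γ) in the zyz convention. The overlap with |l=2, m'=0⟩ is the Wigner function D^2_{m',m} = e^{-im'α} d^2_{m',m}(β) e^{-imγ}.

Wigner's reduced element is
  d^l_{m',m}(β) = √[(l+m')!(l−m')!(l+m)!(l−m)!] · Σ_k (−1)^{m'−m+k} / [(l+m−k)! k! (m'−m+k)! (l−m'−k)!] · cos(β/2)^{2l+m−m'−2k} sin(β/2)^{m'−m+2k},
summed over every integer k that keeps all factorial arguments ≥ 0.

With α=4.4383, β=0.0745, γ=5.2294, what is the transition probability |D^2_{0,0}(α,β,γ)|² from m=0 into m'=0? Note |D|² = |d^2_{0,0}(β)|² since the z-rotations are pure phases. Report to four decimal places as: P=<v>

P=0.9834

Split into d^2_{0,0}(β=0.0745) × two z-phases.
Half-angle: c=0.999306, s=0.037241. N=√(2·2·2·2)=4.000000
Admissible k: 0..2 (factorial args all ≥0)
  k=0: (−1)^0·4.0000/(4)·0.9993^4·0.0372^0 = +0.997228
  k=1: (−1)^1·4.0000/(1)·0.9993^2·0.0372^2 = -0.005540
  k=2: (−1)^2·4.0000/(4)·0.9993^0·0.0372^4 = +0.000002
d^2_{0,0}(0.0745) = +0.997228 -0.005540 +0.000002 = +0.991690
|D^2_{0,0}|² = |d^2_{0,0}(β)|² = (+0.991690)² = 0.983449 (the z-rotation phases have unit modulus)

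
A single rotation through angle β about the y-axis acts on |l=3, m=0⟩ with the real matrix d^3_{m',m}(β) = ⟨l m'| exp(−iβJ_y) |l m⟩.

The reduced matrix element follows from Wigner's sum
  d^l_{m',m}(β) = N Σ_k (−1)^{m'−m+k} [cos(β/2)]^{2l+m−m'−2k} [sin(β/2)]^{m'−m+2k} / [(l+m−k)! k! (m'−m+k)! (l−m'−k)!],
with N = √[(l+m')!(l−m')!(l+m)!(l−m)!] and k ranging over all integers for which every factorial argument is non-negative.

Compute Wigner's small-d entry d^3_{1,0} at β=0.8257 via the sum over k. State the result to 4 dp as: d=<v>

d=-0.4133

d^3_{1,0}(β=0.8257) via Wigner's sum:
Half-angle: c=0.915981, s=0.401221. N=√(24·2·6·6)=41.569219
Admissible k: 0..2 (factorial args all ≥0)
  k=0: (−1)^1·41.5692/(12)·0.9160^5·0.4012^1 = -0.896205
  k=1: (−1)^2·41.5692/(4)·0.9160^3·0.4012^3 = +0.515851
  k=2: (−1)^3·41.5692/(12)·0.9160^1·0.4012^5 = -0.032991
d^3_{1,0}(0.8257) = -0.896205 +0.515851 -0.032991 = -0.413345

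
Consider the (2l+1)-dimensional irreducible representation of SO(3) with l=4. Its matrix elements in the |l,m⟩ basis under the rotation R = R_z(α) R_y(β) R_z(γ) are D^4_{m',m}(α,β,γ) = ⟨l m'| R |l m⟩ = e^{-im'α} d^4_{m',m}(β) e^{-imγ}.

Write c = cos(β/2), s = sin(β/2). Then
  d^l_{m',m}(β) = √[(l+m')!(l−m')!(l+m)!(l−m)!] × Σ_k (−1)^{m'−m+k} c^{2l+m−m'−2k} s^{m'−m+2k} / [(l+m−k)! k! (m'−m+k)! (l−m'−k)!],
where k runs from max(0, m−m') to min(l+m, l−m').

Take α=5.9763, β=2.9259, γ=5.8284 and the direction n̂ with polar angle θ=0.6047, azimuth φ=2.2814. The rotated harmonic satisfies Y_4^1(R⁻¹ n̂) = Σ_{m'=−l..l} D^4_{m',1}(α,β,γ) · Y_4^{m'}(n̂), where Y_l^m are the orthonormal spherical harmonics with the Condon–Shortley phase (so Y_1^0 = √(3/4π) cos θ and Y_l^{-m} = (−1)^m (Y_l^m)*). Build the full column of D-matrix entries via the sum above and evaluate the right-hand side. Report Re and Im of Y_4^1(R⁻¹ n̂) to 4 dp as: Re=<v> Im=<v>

Need the full column D^4_{m',1} for m'=−4..4 at α=5.9763, β=2.9259, γ=5.8284.
cos(β/2)=0.107637, sin(β/2)=0.994190
d^4_{-4,1}: single k=5 term ⇒ +0.009064;  D = +0.006490-0.006328i
d^4_{-3,1}: k∈[4..5] ⇒ +0.001735 -0.088800 = -0.087065;  D = -0.077787+0.039110i
d^4_{-2,1}: k∈[3..5] ⇒ +0.000201 -0.025695 +0.438415 = +0.412922;  D = +0.407714-0.065372i
d^4_{-1,1}: k∈[2..5] ⇒ +0.000015 -0.003934 +0.167816 -0.954456 = -0.790558;  D = -0.781928-0.116498i
d^4_{0,1}: k∈[1..4] ⇒ +0.000001 -0.000381 +0.032501 -0.462130 = -0.430009;  D = -0.386301-0.188890i
d^4_{1,1}: k∈[0..3] ⇒ +0.000000 -0.000023 +0.003934 -0.111878 = -0.107967;  D = -0.078134-0.074511i
d^4_{2,1}: k∈[0..2] ⇒ -0.000001 +0.000301 -0.017130 = -0.016829;  D = -0.008101-0.014751i
d^4_{3,1}: k∈[0..1] ⇒ +0.000012 -0.001735 = -0.001723;  D = -0.000334-0.001690i
d^4_{4,1}: single k=0 term ⇒ -0.000106;  D = +0.000012-0.000106i
Y_4^{m'}(θ=0.6047,φ=2.2814) and Σ D·Y over m':
  (+0.0065-0.0063i)·(-0.0442-0.0136i)  (-0.0778+0.0391i)·(+0.1602-0.1007i)  (+0.4077-0.0654i)·(-0.0602+0.3996i)  (-0.7819-0.1165i)·(-0.2508-0.2914i)  (-0.3863-0.1889i)·(-0.1346+0.0000i)  (-0.0781-0.0745i)·(+0.2508-0.2914i)  (-0.0081-0.0148i)·(-0.0602-0.3996i)  (-0.0003-0.0017i)·(-0.1602-0.1007i)  (+0.0000-0.0001i)·(-0.0442+0.0136i)
Y_4^1(R⁻¹ n̂) = +0.159967+0.472153i

Re=0.1600 Im=0.4722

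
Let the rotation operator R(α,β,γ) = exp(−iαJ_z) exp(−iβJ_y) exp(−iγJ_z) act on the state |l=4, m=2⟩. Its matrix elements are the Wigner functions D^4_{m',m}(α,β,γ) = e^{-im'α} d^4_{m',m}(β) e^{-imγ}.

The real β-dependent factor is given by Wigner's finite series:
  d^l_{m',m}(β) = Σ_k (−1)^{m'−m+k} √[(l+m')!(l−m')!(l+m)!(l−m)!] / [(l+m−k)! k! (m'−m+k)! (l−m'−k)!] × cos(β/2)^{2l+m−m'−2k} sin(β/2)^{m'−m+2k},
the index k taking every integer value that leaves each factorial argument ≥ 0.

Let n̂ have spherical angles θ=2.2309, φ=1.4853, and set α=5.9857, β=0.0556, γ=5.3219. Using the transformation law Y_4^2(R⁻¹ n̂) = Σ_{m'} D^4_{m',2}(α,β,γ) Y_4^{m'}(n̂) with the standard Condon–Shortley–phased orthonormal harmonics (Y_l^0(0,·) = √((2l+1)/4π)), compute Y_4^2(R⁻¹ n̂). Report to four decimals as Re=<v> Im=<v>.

Need the full column D^4_{m',2} for m'=−4..4 at α=5.9857, β=0.0556, γ=5.3219.
cos(β/2)=0.999614, sin(β/2)=0.027796
d^4_{-4,2}: single k=6 term ⇒ +0.000000;  D = +0.000000+0.000000i
d^4_{-3,2}: k∈[5..6] ⇒ +0.000000 -0.000000 = +0.000000;  D = +0.000000+0.000000i
d^4_{-2,2}: k∈[4..6] ⇒ +0.000009 -0.000000 +0.000000 = +0.000009;  D = +0.000002+0.000009i
d^4_{-1,2}: k∈[3..5] ⇒ +0.000303 -0.000000 +0.000000 = +0.000303;  D = -0.000016+0.000302i
d^4_{0,2}: k∈[2..4] ⇒ +0.007313 -0.000015 +0.000000 = +0.007298;  D = -0.002515+0.006851i
d^4_{1,2}: k∈[1..3] ⇒ +0.117612 -0.000455 +0.000000 = +0.117157;  D = -0.070833+0.093319i
d^4_{2,2}: k∈[0..2] ⇒ +0.996913 -0.009250 +0.000009 = +0.987672;  D = -0.801513+0.577124i
d^4_{3,2}: k∈[0..1] ⇒ -0.103724 +0.000241 = -0.103483;  D = +0.098014-0.033197i
d^4_{4,2}: single k=0 term ⇒ +0.004079;  D = -0.004077+0.000119i
Y_4^{m'}(θ=2.2309,φ=1.4853) and Σ D·Y over m':
  (+0.0000+0.0000i)·(+0.1623+0.0578i)  (+0.0000+0.0000i)·(+0.0960-0.3659i)  (+0.0000+0.0000i)·(-0.3357-0.0580i)  (-0.0000+0.0003i)·(+0.0072-0.0840i)  (-0.0025+0.0069i)·(-0.3525+0.0000i)  (-0.0708+0.0933i)·(-0.0072-0.0840i)  (-0.8015+0.5771i)·(-0.3357+0.0580i)  (+0.0980-0.0332i)·(-0.0960-0.3659i)  (-0.0041+0.0001i)·(+0.1623-0.0578i)
Y_4^2(R⁻¹ n̂) = +0.222671-0.269773i

Re=0.2227 Im=-0.2698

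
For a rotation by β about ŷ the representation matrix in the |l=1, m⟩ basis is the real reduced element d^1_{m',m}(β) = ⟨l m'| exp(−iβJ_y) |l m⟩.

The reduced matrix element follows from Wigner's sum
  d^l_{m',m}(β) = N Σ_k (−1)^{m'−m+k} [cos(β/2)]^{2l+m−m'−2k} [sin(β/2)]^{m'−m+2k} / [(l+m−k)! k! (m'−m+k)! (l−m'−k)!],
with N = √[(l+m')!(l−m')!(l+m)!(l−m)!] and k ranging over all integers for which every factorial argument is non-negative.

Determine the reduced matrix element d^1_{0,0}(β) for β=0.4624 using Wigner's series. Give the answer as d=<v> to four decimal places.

d^1_{0,0}(β=0.4624) via Wigner's sum:
Half-angle: c=0.973392, s=0.229146. N=√(1·1·1·1)=1.000000
The bounds max(0,m−m')=0 and min(l+m,l−m')=1 give 2 terms
  k=0: (−1)^0·1.0000/(1)·0.9734^2·0.2291^0 = +0.947492
  k=1: (−1)^1·1.0000/(1)·0.9734^0·0.2291^2 = -0.052508
d^1_{0,0}(0.4624) = +0.947492 -0.052508 = +0.894984

d=0.8950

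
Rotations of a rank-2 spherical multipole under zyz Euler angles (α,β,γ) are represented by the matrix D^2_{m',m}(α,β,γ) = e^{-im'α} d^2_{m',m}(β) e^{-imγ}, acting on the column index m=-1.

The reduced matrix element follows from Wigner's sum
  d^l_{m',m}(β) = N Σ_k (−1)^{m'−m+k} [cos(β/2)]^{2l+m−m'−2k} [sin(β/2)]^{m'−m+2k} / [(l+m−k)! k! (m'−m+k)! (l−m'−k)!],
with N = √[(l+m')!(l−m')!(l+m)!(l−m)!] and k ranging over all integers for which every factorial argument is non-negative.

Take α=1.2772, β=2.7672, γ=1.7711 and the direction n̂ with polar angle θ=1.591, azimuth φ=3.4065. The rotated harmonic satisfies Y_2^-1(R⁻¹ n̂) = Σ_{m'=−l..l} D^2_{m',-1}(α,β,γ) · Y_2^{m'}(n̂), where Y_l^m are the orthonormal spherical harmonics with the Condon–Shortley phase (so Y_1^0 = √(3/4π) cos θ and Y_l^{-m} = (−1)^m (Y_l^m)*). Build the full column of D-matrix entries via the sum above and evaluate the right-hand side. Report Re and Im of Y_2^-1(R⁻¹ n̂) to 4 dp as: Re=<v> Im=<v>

Re=-0.0988 Im=-0.0891

Need the full column D^2_{m',-1} for m'=−2..2 at α=1.2772, β=2.7672, γ=1.7711.
cos(β/2)=0.186105, sin(β/2)=0.982530
d^2_{-2,-1}: single k=1 term ⇒ +0.012666;  D = -0.004779-0.011730i
d^2_{-1,-1}: k∈[0..1] ⇒ +0.001200 -0.100306 = -0.099107;  D = +0.098676-0.009233i
d^2_{0,-1}: k∈[0..1] ⇒ -0.015513 +0.432385 = +0.416872;  D = -0.082944+0.408537i
d^2_{1,-1}: k∈[0..1] ⇒ +0.100306 -0.931929 = -0.831623;  D = -0.732236-0.394242i
d^2_{2,-1}: single k=0 term ⇒ -0.353041;  D = -0.250161+0.249113i
Y_2^{m'}(θ=1.591,φ=3.4065) and Σ D·Y over m':
  (-0.0048-0.0117i)·(+0.3332-0.1951i)  (+0.0987-0.0092i)·(+0.0151-0.0041i)  (-0.0829+0.4085i)·(-0.3150+0.0000i)  (-0.7322-0.3942i)·(-0.0151-0.0041i)  (-0.2502+0.2491i)·(+0.3332+0.1951i)
Y_2^-1(R⁻¹ n̂) = -0.098847-0.089096i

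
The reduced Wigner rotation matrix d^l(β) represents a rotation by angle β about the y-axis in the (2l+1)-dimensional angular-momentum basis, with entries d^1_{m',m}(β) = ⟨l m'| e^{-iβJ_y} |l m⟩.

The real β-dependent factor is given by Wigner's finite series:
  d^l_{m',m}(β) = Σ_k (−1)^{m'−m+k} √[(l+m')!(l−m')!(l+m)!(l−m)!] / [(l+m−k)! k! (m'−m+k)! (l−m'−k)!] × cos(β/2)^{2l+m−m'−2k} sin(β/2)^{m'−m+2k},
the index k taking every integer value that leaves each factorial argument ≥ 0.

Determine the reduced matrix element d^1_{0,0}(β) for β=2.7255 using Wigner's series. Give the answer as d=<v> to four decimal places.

d^1_{0,0}(β=2.7255) via Wigner's sum:
Half-angle: c=0.206549, s=0.978436. N=√(1·1·1·1)=1.000000
k: max(0,(0)−(0))=0 … min(1+(0),1−(0))=1
  k=0: (−1)^0·1.0000/(1)·0.2065^2·0.9784^0 = +0.042662
  k=1: (−1)^1·1.0000/(1)·0.2065^0·0.9784^2 = -0.957338
d^1_{0,0}(2.7255) = +0.042662 -0.957338 = -0.914675

d=-0.9147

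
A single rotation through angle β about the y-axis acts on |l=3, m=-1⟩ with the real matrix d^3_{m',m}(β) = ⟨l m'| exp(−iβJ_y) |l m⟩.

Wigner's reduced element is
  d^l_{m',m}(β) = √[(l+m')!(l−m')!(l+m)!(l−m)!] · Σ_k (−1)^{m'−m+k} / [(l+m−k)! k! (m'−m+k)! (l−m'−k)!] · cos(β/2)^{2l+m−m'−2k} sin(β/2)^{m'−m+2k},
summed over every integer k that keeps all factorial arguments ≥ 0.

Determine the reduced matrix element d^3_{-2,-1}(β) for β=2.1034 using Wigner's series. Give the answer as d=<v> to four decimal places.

d=-0.4230

d^3_{-2,-1}(β=2.1034) via Wigner's sum:
With c≡cos(β/2)=0.496096 and s≡sin(β/2)=0.868268, N=[1·120·2·24]^{1/2}=75.894664
k∈{1,2} keeps every argument non-negative
  k=1: (−1)^0·75.8947/(24)·0.4961^5·0.8683^1 = +0.082505
  k=2: (−1)^1·75.8947/(12)·0.4961^3·0.8683^3 = -0.505461
d^3_{-2,-1}(2.1034) = +0.082505 -0.505461 = -0.422956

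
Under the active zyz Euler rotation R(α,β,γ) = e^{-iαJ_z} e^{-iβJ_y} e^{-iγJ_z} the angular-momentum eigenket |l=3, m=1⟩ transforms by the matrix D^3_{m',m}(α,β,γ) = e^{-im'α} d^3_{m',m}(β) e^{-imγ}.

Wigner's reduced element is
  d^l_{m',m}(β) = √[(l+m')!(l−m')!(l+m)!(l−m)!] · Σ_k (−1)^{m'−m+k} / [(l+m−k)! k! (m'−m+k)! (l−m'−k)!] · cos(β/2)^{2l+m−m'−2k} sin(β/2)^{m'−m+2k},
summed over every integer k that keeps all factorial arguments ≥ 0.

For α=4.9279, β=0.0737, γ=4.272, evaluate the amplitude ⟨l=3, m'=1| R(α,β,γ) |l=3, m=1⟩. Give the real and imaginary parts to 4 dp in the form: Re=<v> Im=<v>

Re=-0.9603 Im=-0.2197

D^3_{1,1}(4.9279,0.0737,4.272) = e^{-i·1·4.9279}·d^3_{1,1}(0.0737)·e^{-i·1·4.272}. Compute d first:
Half-angle: c=0.999321, s=0.036842. N=√(24·2·24·2)=48.000000
The bounds max(0,m−m')=0 and min(l+m,l−m')=2 give 3 terms
  k=0: (−1)^0·48.0000/(48)·0.9993^6·0.0368^0 = +0.995934
  k=1: (−1)^1·48.0000/(6)·0.9993^4·0.0368^2 = -0.010829
  k=2: (−1)^2·48.0000/(8)·0.9993^2·0.0368^4 = +0.000011
d^3_{1,1}(0.0737) = +0.995934 -0.010829 +0.000011 = +0.985116
Phases: e^{-i·(1)·4.9279}=+0.213847+0.976867i, e^{-i·(1)·4.272}=-0.426291+0.904586i ⇒ D=-0.960312-0.219668i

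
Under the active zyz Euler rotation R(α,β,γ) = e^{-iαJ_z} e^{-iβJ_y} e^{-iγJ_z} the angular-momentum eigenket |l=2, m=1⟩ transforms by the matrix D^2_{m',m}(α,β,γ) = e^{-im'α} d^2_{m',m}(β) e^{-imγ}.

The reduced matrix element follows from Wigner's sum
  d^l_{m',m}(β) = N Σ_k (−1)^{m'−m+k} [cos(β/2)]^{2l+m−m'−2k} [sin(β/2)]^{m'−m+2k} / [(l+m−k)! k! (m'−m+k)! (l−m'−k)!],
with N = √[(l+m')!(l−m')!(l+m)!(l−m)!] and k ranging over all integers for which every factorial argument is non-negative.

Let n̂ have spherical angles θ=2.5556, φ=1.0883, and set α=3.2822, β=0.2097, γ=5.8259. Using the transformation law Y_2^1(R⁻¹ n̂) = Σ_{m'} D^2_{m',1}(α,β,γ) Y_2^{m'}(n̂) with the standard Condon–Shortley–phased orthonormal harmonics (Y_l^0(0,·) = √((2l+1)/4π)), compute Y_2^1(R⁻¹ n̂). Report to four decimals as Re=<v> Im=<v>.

Re=0.0482 Im=-0.3174

Need the full column D^2_{m',1} for m'=−2..2 at α=3.2822, β=0.2097, γ=5.8259.
cos(β/2)=0.994508, sin(β/2)=0.104658
d^2_{-2,1}: single k=3 term ⇒ +0.002280;  D = +0.001686+0.001535i
d^2_{-1,1}: k∈[2..3] ⇒ +0.032500 -0.000120 = +0.032380;  D = -0.026763-0.018227i
d^2_{0,1}: k∈[1..2] ⇒ +0.252158 -0.002793 = +0.249366;  D = +0.223744+0.110098i
d^2_{1,1}: k∈[0..1] ⇒ +0.978213 -0.032500 = +0.945713;  D = -0.898688-0.294506i
d^2_{2,1}: single k=0 term ⇒ -0.205886;  D = -0.202703-0.036064i
Y_2^{m'}(θ=2.5556,φ=1.0883) and Σ D·Y over m':
  (+0.0017+0.0015i)·(-0.0673-0.0971i)  (-0.0268-0.0182i)·(-0.1652+0.3153i)  (+0.2237+0.1101i)·(+0.3414+0.0000i)  (-0.8987-0.2945i)·(+0.1652+0.3153i)  (-0.2027-0.0361i)·(-0.0673+0.0971i)
Y_2^1(R⁻¹ n̂) = +0.048164-0.317386i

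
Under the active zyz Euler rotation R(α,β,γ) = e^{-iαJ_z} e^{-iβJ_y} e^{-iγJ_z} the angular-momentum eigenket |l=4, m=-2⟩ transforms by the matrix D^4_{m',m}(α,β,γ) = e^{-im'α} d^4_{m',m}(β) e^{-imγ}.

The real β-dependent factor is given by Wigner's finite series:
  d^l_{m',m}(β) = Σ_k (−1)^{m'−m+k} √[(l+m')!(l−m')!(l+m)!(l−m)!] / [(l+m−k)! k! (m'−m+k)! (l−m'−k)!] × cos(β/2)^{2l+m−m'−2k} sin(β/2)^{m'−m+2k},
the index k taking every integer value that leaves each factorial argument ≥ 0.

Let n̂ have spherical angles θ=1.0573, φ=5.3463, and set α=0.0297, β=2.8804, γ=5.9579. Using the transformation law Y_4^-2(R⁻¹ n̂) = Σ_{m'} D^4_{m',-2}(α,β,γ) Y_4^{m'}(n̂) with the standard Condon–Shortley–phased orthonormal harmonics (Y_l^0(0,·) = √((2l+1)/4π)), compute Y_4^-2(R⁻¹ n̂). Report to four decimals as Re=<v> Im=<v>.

Need the full column D^4_{m',-2} for m'=−4..4 at α=0.0297, β=2.8804, γ=5.9579.
cos(β/2)=0.130225, sin(β/2)=0.991484
d^4_{-4,-2}: single k=2 term ⇒ +0.000025;  D = +0.000022-0.000013i
d^4_{-3,-2}: k∈[1..2] ⇒ +0.000002 -0.000410 = -0.000407;  D = -0.000345+0.000217i
d^4_{-2,-2}: k∈[0..2] ⇒ +0.000000 -0.000058 +0.004169 = +0.004111;  D = +0.003414-0.002291i
d^4_{-1,-2}: k∈[0..2] ⇒ -0.000003 +0.000774 -0.029925 = -0.029153;  D = -0.023712+0.016960i
d^4_{0,-2}: k∈[0..2] ⇒ +0.000045 -0.007031 +0.152837 = +0.145851;  D = +0.116060-0.088333i
d^4_{1,-2}: k∈[0..2] ⇒ -0.000516 +0.044887 -0.520395 = -0.476024;  D = -0.370062+0.299421i
d^4_{2,-2}: k∈[0..2] ⇒ +0.004169 -0.193325 +0.933872 = +0.744715;  D = +0.564778-0.485414i
d^4_{3,-2}: k∈[0..1] ⇒ -0.023752 +0.458945 = +0.435193;  D = +0.321473-0.293340i
d^4_{4,-2}: single k=0 term ⇒ +0.085248;  D = +0.061238-0.059306i
Y_4^{m'}(θ=1.0573,φ=5.3463) and Σ D·Y over m':
  (+0.0000-0.0000i)·(-0.2094-0.1451i)  (-0.0003+0.0002i)·(-0.3843+0.1320i)  (+0.0034-0.0023i)·(-0.0522+0.1669i)  (-0.0237+0.0170i)·(-0.1572-0.2138i)  (+0.1161-0.0883i)·(-0.2328+0.0000i)  (-0.3701+0.2994i)·(+0.1572-0.2138i)  (+0.5648-0.4854i)·(-0.0522-0.1669i)  (+0.3215-0.2933i)·(+0.3843+0.1320i)  (+0.0612-0.0593i)·(-0.2094+0.1451i)
Y_4^-2(R⁻¹ n̂) = +0.034026+0.031781i

Re=0.0340 Im=0.0318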